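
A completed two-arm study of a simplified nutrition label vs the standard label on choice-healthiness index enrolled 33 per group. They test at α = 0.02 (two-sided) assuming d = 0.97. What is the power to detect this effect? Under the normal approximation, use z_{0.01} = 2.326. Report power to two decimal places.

For two equal groups, power = Φ(d·√(n/2) − z_{α/2}).
d·√(n/2) = 0.97 × √(33/2) = 0.97 × 4.062 = 3.940.
z_β = 3.940 − 2.326 = 1.614.
Power = Φ(1.614) = 0.947.

power ≈ 0.95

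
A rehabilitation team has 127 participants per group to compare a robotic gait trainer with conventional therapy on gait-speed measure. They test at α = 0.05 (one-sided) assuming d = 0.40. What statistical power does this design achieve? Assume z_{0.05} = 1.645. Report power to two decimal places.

power ≈ 0.94

For two equal groups, power = Φ(d·√(n/2) − z_{α}).
d·√(n/2) = 0.40 × √(127/2) = 0.40 × 7.969 = 3.187.
z_β = 3.187 − 1.645 = 1.542.
Power = Φ(1.542) = 0.939.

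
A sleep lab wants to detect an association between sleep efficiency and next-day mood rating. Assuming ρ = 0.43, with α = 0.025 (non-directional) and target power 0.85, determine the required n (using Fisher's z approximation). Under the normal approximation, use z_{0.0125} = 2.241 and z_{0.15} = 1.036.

Fisher's z: C = ½·ln((1+r)/(1−r)) = ½·ln(2.5088) = 0.4599.
n = ((z_{α/2} + z_β)/C)² + 3.
(2.241 + 1.036) / 0.4599 = 3.277 / 0.4599 = 7.125.
n = 7.125² + 3 = 50.77 + 3 = 53.8.
Round up.

n = 54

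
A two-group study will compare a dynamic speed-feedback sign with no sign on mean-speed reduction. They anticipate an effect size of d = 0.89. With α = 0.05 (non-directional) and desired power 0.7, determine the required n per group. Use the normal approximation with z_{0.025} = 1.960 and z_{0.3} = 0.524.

n = 16 per group

For two independent groups with equal n: n = 2·((z_{α/2} + z_β) / d)².
z_{α/2} + z_β = 1.960 + 0.524 = 2.484.
n = 2 × (2.484 / 0.89)² = 2 × 2.791² = 2 × 7.79 = 15.6.
Round up to the next whole participant.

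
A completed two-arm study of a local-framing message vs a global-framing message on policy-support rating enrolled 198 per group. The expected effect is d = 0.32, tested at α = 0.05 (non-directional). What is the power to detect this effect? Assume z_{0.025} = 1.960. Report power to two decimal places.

For two equal groups, power = Φ(d·√(n/2) − z_{α/2}).
d·√(n/2) = 0.32 × √(198/2) = 0.32 × 9.950 = 3.184.
z_β = 3.184 − 1.960 = 1.224.
Power = Φ(1.224) = 0.890.

power ≈ 0.89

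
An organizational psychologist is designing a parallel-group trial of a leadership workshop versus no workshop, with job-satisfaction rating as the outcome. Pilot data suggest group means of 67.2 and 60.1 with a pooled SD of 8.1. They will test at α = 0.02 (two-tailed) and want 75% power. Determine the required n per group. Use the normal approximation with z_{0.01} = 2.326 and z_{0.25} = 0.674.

Cohen's d = |M₁ − M₂| / SD_pooled = |67.2 − 60.1| / 8.1 = 7.1 / 8.1 = 0.877.
For two independent groups with equal n: n = 2·((z_{α/2} + z_β) / d)².
z_{α/2} + z_β = 2.326 + 0.674 = 3.000.
n = 2 × (3.000 / 0.877)² = 2 × 3.421² = 2 × 11.70 = 23.4.
Round up to the next whole participant.

n = 24 per group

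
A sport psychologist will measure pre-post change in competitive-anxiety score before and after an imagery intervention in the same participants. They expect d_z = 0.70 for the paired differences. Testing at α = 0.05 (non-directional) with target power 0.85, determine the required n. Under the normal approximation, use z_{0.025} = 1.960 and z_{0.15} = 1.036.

n = 19 pairs

For a paired (one-sample on differences) test: n = ((z_{α/2} + z_β) / d)².
z_{α/2} + z_β = 1.960 + 1.036 = 2.996.
n = (2.996 / 0.70)² = 4.280² = 18.32.
Round up.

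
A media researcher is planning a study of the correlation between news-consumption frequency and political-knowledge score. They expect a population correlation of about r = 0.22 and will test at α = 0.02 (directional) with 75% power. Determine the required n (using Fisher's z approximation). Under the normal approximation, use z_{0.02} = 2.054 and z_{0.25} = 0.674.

n = 152

Fisher's z: C = ½·ln((1+r)/(1−r)) = ½·ln(1.5641) = 0.2237.
n = ((z_{α} + z_β)/C)² + 3.
(2.054 + 0.674) / 0.2237 = 2.728 / 0.2237 = 12.195.
n = 12.195² + 3 = 148.72 + 3 = 151.7.
Round up.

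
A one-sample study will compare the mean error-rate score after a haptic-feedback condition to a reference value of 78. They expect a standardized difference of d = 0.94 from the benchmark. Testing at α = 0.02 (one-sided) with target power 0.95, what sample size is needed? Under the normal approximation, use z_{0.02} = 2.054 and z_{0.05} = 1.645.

For a one-sample test: n = ((z_{α} + z_β) / d)².
z_{α} + z_β = 2.054 + 1.645 = 3.699.
n = (3.699 / 0.94)² = 3.935² = 15.49.
Round up.

n = 16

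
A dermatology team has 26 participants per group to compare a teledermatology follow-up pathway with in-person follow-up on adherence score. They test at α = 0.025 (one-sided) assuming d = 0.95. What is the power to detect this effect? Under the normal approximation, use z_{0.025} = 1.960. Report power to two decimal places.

For two equal groups, power = Φ(d·√(n/2) − z_{α}).
d·√(n/2) = 0.95 × √(26/2) = 0.95 × 3.606 = 3.425.
z_β = 3.425 − 1.960 = 1.465.
Power = Φ(1.465) = 0.929.

power ≈ 0.93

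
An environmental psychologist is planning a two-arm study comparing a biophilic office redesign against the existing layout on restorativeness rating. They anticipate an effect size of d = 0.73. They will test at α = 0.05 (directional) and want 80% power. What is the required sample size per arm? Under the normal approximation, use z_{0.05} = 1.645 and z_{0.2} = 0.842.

n = 24 per group

For two independent groups with equal n: n = 2·((z_{α} + z_β) / d)².
z_{α} + z_β = 1.645 + 0.842 = 2.487.
n = 2 × (2.487 / 0.73)² = 2 × 3.407² = 2 × 11.61 = 23.2.
Round up to the next whole participant.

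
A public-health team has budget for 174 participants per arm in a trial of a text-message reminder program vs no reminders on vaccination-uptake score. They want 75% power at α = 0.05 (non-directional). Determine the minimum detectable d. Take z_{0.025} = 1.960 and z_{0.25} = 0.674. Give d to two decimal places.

For two independent groups of n = 174 each: d_min = (z_{α/2} + z_β)·√(2/n).
z-sum = 1.960 + 0.674 = 2.634.
d_min = 2.634 × √(2/174) = 2.634 × 0.1072 = 0.282.

d_min ≈ 0.28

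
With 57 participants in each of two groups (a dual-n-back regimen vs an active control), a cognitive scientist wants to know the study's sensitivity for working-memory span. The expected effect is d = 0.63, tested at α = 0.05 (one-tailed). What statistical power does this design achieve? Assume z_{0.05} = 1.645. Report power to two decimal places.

power ≈ 0.96

For two equal groups, power = Φ(d·√(n/2) − z_{α}).
d·√(n/2) = 0.63 × √(57/2) = 0.63 × 5.339 = 3.363.
z_β = 3.363 − 1.645 = 1.718.
Power = Φ(1.718) = 0.957.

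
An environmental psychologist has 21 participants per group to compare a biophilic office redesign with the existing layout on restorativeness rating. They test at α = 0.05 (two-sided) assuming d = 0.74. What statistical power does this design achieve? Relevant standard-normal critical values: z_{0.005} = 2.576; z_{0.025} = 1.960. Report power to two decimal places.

For two equal groups, power = Φ(d·√(n/2) − z_{α/2}).
d·√(n/2) = 0.74 × √(21/2) = 0.74 × 3.240 = 2.398.
z_β = 2.398 − 1.960 = 0.438.
Power = Φ(0.438) = 0.669.

power ≈ 0.67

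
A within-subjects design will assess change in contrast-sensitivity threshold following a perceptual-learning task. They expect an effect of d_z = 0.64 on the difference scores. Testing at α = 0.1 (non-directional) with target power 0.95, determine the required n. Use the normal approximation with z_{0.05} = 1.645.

n = 27 pairs

For a paired (one-sample on differences) test: n = ((z_{α/2} + z_β) / d)².
z_{α/2} + z_β = 1.645 + 1.645 = 3.290.
n = (3.290 / 0.64)² = 5.141² = 26.43.
Round up.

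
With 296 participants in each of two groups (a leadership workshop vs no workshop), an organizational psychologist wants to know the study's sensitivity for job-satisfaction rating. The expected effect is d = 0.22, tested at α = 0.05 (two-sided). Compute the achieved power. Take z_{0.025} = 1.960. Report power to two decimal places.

For two equal groups, power = Φ(d·√(n/2) − z_{α/2}).
d·√(n/2) = 0.22 × √(296/2) = 0.22 × 12.166 = 2.676.
z_β = 2.676 − 1.960 = 0.716.
Power = Φ(0.716) = 0.763.

power ≈ 0.76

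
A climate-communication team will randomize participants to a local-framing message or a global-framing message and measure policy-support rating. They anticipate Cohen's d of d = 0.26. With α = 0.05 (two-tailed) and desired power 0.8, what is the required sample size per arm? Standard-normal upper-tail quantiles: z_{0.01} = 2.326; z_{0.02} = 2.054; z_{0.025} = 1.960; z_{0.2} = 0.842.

For two independent groups with equal n: n = 2·((z_{α/2} + z_β) / d)².
z_{α/2} + z_β = 1.960 + 0.842 = 2.802.
n = 2 × (2.802 / 0.26)² = 2 × 10.777² = 2 × 116.14 = 232.3.
Round up to the next whole participant.

n = 233 per group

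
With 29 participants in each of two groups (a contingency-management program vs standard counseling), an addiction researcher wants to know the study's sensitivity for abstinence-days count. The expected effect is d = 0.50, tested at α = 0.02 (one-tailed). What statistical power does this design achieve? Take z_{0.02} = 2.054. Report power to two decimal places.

For two equal groups, power = Φ(d·√(n/2) − z_{α}).
d·√(n/2) = 0.50 × √(29/2) = 0.50 × 3.808 = 1.904.
z_β = 1.904 − 2.054 = -0.150.
Power = Φ(-0.150) = 0.440.

power ≈ 0.44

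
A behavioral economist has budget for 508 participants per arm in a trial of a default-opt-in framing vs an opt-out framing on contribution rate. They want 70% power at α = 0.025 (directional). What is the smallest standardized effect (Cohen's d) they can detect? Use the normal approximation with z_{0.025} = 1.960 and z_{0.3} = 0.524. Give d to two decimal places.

For two independent groups of n = 508 each: d_min = (z_{α} + z_β)·√(2/n).
z-sum = 1.960 + 0.524 = 2.484.
d_min = 2.484 × √(2/508) = 2.484 × 0.0627 = 0.156.

d_min ≈ 0.16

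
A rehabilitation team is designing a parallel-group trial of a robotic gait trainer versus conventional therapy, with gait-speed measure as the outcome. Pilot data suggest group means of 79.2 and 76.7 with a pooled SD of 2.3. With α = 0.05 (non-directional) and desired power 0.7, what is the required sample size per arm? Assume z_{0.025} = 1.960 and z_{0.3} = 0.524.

Cohen's d = |M₁ − M₂| / SD_pooled = |79.2 − 76.7| / 2.3 = 2.5 / 2.3 = 1.087.
For two independent groups with equal n: n = 2·((z_{α/2} + z_β) / d)².
z_{α/2} + z_β = 1.960 + 0.524 = 2.484.
n = 2 × (2.484 / 1.087)² = 2 × 2.285² = 2 × 5.22 = 10.4.
Round up to the next whole participant.

n = 11 per group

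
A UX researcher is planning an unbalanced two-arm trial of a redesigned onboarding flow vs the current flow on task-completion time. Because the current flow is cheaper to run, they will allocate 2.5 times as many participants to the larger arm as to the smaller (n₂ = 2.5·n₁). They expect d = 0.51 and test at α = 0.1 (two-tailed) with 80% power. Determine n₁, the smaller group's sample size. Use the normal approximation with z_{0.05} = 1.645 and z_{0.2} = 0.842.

n₁ = 34

With allocation ratio k = n₂/n₁ = 2.5, Var(x̄₁−x̄₂) = σ²(1/n₁ + 1/(k·n₁)) = σ²·(k+1)/(k·n₁).
So n₁ = (1 + 1/k)·((z_{α/2} + z_β)/d)² = 1.400 × (2.487/0.51)².
n₁ = 1.400 × 23.78 = 33.3.
Round up: n₁ = 34, giving n₂ = 2.5 × 34 = 85.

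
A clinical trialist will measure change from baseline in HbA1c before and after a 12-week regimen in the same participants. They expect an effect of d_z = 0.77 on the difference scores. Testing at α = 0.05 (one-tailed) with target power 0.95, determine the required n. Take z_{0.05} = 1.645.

For a paired (one-sample on differences) test: n = ((z_{α} + z_β) / d)².
z_{α} + z_β = 1.645 + 1.645 = 3.290.
n = (3.290 / 0.77)² = 4.273² = 18.26.
Round up.

n = 19 pairs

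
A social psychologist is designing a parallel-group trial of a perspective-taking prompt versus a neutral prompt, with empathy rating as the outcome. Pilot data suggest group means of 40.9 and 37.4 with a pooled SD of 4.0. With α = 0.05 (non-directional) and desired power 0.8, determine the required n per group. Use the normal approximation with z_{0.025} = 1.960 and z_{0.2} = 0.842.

n = 21 per group

Cohen's d = |M₁ − M₂| / SD_pooled = |40.9 − 37.4| / 4.0 = 3.5 / 4.0 = 0.875.
For two independent groups with equal n: n = 2·((z_{α/2} + z_β) / d)².
z_{α/2} + z_β = 1.960 + 0.842 = 2.802.
n = 2 × (2.802 / 0.875)² = 2 × 3.202² = 2 × 10.25 = 20.5.
Round up to the next whole participant.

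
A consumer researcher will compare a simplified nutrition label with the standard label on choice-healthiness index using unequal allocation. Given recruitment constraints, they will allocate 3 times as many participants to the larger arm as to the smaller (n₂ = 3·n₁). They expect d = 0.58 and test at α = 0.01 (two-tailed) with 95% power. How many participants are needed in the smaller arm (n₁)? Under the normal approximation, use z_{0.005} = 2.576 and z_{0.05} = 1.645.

n₁ = 71

With allocation ratio k = n₂/n₁ = 3, Var(x̄₁−x̄₂) = σ²(1/n₁ + 1/(k·n₁)) = σ²·(k+1)/(k·n₁).
So n₁ = (1 + 1/k)·((z_{α/2} + z_β)/d)² = 1.333 × (4.221/0.58)².
n₁ = 1.333 × 52.96 = 70.6.
Round up: n₁ = 71, giving n₂ = 3 × 71 = 213.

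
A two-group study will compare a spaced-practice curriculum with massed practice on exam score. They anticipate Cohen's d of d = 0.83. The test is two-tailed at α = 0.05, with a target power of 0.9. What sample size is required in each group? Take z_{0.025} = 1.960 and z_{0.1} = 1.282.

For two independent groups with equal n: n = 2·((z_{α/2} + z_β) / d)².
z_{α/2} + z_β = 1.960 + 1.282 = 3.242.
n = 2 × (3.242 / 0.83)² = 2 × 3.906² = 2 × 15.26 = 30.5.
Round up to the next whole participant.

n = 31 per group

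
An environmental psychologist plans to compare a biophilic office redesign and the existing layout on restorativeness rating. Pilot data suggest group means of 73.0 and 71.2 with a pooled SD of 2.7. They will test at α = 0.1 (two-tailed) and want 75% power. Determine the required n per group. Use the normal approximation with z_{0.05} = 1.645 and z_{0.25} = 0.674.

n = 25 per group

Cohen's d = |M₁ − M₂| / SD_pooled = |73.0 − 71.2| / 2.7 = 1.8 / 2.7 = 0.667.
For two independent groups with equal n: n = 2·((z_{α/2} + z_β) / d)².
z_{α/2} + z_β = 1.645 + 0.674 = 2.319.
n = 2 × (2.319 / 0.667)² = 2 × 3.477² = 2 × 12.09 = 24.2.
Round up to the next whole participant.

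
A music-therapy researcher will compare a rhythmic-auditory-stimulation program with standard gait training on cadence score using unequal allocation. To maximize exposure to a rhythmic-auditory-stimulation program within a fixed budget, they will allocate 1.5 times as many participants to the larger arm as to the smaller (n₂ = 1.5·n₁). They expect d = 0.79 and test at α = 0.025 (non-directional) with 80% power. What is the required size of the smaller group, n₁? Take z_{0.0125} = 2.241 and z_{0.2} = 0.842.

n₁ = 26

With allocation ratio k = n₂/n₁ = 1.5, Var(x̄₁−x̄₂) = σ²(1/n₁ + 1/(k·n₁)) = σ²·(k+1)/(k·n₁).
So n₁ = (1 + 1/k)·((z_{α/2} + z_β)/d)² = 1.667 × (3.083/0.79)².
n₁ = 1.667 × 15.23 = 25.4.
Round up: n₁ = 26, giving n₂ = 1.5 × 26 = 39.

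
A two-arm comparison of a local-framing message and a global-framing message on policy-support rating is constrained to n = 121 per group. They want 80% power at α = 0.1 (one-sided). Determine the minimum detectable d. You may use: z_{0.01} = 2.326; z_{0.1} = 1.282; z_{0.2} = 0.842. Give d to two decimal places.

For two independent groups of n = 121 each: d_min = (z_{α} + z_β)·√(2/n).
z-sum = 1.282 + 0.842 = 2.124.
d_min = 2.124 × √(2/121) = 2.124 × 0.1286 = 0.273.

d_min ≈ 0.27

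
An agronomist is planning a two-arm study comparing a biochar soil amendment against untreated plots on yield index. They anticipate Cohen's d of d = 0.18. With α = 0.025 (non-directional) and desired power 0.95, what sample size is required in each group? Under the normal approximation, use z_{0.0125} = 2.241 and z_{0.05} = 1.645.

For two independent groups with equal n: n = 2·((z_{α/2} + z_β) / d)².
z_{α/2} + z_β = 2.241 + 1.645 = 3.886.
n = 2 × (3.886 / 0.18)² = 2 × 21.589² = 2 × 466.08 = 932.2.
Round up to the next whole participant.

n = 933 per group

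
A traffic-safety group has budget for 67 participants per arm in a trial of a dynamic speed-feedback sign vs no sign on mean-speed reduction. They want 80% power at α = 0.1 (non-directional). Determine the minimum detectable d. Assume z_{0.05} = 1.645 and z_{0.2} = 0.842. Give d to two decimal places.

d_min ≈ 0.43

For two independent groups of n = 67 each: d_min = (z_{α/2} + z_β)·√(2/n).
z-sum = 1.645 + 0.842 = 2.487.
d_min = 2.487 × √(2/67) = 2.487 × 0.1728 = 0.430.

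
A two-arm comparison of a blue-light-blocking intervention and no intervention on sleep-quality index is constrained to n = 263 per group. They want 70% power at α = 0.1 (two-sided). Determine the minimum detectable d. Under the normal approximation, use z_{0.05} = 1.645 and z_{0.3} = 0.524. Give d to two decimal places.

d_min ≈ 0.19

For two independent groups of n = 263 each: d_min = (z_{α/2} + z_β)·√(2/n).
z-sum = 1.645 + 0.524 = 2.169.
d_min = 2.169 × √(2/263) = 2.169 × 0.0872 = 0.189.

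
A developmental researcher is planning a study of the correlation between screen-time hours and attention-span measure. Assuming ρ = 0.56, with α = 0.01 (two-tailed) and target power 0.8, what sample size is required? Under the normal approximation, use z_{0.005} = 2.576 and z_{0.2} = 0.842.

Fisher's z: C = ½·ln((1+r)/(1−r)) = ½·ln(3.5455) = 0.6328.
n = ((z_{α/2} + z_β)/C)² + 3.
(2.576 + 0.842) / 0.6328 = 3.418 / 0.6328 = 5.401.
n = 5.401² + 3 = 29.18 + 3 = 32.2.
Round up.

n = 33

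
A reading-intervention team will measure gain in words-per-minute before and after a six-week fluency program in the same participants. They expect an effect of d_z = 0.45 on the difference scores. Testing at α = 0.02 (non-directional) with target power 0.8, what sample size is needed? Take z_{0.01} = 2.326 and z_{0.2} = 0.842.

n = 50 pairs

For a paired (one-sample on differences) test: n = ((z_{α/2} + z_β) / d)².
z_{α/2} + z_β = 2.326 + 0.842 = 3.168.
n = (3.168 / 0.45)² = 7.040² = 49.56.
Round up.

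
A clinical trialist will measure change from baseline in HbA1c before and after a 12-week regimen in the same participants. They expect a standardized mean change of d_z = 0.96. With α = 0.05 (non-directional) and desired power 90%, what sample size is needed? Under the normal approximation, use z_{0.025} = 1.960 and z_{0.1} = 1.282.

n = 12 pairs

For a paired (one-sample on differences) test: n = ((z_{α/2} + z_β) / d)².
z_{α/2} + z_β = 1.960 + 1.282 = 3.242.
n = (3.242 / 0.96)² = 3.377² = 11.40.
Round up.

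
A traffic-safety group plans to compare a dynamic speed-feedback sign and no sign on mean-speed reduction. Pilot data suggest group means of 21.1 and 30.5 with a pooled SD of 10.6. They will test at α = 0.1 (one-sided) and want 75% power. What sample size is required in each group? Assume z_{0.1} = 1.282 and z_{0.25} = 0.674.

Cohen's d = |M₁ − M₂| / SD_pooled = |21.1 − 30.5| / 10.6 = 9.4 / 10.6 = 0.887.
For two independent groups with equal n: n = 2·((z_{α} + z_β) / d)².
z_{α} + z_β = 1.282 + 0.674 = 1.956.
n = 2 × (1.956 / 0.887)² = 2 × 2.205² = 2 × 4.86 = 9.7.
Round up to the next whole participant.

n = 10 per group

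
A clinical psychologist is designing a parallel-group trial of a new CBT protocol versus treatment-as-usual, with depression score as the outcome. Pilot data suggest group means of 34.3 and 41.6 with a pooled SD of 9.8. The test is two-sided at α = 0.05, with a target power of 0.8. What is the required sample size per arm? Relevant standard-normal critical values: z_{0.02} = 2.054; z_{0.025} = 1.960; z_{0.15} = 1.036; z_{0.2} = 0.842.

n = 29 per group

Cohen's d = |M₁ − M₂| / SD_pooled = |34.3 − 41.6| / 9.8 = 7.3 / 9.8 = 0.745.
For two independent groups with equal n: n = 2·((z_{α/2} + z_β) / d)².
z_{α/2} + z_β = 1.960 + 0.842 = 2.802.
n = 2 × (2.802 / 0.745)² = 2 × 3.761² = 2 × 14.15 = 28.3.
Round up to the next whole participant.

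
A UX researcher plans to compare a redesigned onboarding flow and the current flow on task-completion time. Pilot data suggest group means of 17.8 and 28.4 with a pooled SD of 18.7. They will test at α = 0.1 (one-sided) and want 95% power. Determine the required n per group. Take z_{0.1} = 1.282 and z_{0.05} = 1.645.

Cohen's d = |M₁ − M₂| / SD_pooled = |17.8 − 28.4| / 18.7 = 10.6 / 18.7 = 0.567.
For two independent groups with equal n: n = 2·((z_{α} + z_β) / d)².
z_{α} + z_β = 1.282 + 1.645 = 2.927.
n = 2 × (2.927 / 0.567)² = 2 × 5.162² = 2 × 26.65 = 53.3.
Round up to the next whole participant.

n = 54 per group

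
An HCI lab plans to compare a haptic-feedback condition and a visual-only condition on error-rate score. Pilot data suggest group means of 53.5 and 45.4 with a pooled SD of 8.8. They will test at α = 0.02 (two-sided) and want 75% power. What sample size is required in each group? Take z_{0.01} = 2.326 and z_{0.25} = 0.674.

Cohen's d = |M₁ − M₂| / SD_pooled = |53.5 − 45.4| / 8.8 = 8.1 / 8.8 = 0.920.
For two independent groups with equal n: n = 2·((z_{α/2} + z_β) / d)².
z_{α/2} + z_β = 2.326 + 0.674 = 3.000.
n = 2 × (3.000 / 0.920)² = 2 × 3.261² = 2 × 10.63 = 21.3.
Round up to the next whole participant.

n = 22 per group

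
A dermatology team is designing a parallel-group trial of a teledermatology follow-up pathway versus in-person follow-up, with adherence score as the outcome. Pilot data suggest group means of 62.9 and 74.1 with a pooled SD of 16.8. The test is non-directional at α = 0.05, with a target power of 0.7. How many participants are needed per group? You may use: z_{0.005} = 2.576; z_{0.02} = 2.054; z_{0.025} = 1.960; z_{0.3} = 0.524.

Cohen's d = |M₁ − M₂| / SD_pooled = |62.9 − 74.1| / 16.8 = 11.2 / 16.8 = 0.667.
For two independent groups with equal n: n = 2·((z_{α/2} + z_β) / d)².
z_{α/2} + z_β = 1.960 + 0.524 = 2.484.
n = 2 × (2.484 / 0.667)² = 2 × 3.724² = 2 × 13.87 = 27.7.
Round up to the next whole participant.

n = 28 per group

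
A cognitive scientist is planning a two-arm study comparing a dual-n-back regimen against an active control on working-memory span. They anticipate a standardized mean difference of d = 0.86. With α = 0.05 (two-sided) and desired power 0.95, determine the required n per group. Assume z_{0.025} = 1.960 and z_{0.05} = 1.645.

For two independent groups with equal n: n = 2·((z_{α/2} + z_β) / d)².
z_{α/2} + z_β = 1.960 + 1.645 = 3.605.
n = 2 × (3.605 / 0.86)² = 2 × 4.192² = 2 × 17.57 = 35.1.
Round up to the next whole participant.

n = 36 per group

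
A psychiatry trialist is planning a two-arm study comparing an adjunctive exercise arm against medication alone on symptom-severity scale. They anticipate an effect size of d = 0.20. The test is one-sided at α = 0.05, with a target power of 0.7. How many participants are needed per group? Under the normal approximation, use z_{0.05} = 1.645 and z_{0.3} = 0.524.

For two independent groups with equal n: n = 2·((z_{α} + z_β) / d)².
z_{α} + z_β = 1.645 + 0.524 = 2.169.
n = 2 × (2.169 / 0.20)² = 2 × 10.845² = 2 × 117.61 = 235.2.
Round up to the next whole participant.

n = 236 per group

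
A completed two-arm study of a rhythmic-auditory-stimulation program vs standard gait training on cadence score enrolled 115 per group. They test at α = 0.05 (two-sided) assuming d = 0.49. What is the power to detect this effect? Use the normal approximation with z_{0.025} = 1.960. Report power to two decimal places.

For two equal groups, power = Φ(d·√(n/2) − z_{α/2}).
d·√(n/2) = 0.49 × √(115/2) = 0.49 × 7.583 = 3.716.
z_β = 3.716 − 1.960 = 1.756.
Power = Φ(1.756) = 0.960.

power ≈ 0.96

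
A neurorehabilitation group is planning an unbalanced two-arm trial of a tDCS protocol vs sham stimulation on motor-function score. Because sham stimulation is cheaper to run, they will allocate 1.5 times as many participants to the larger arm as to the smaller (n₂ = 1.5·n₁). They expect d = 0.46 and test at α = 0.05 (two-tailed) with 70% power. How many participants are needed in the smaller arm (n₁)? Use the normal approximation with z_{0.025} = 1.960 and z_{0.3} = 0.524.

n₁ = 49

With allocation ratio k = n₂/n₁ = 1.5, Var(x̄₁−x̄₂) = σ²(1/n₁ + 1/(k·n₁)) = σ²·(k+1)/(k·n₁).
So n₁ = (1 + 1/k)·((z_{α/2} + z_β)/d)² = 1.667 × (2.484/0.46)².
n₁ = 1.667 × 29.16 = 48.6.
Round up: n₁ = 49, giving n₂ = ⌈1.5 × 49⌉ = ⌈73.5⌉ = 74.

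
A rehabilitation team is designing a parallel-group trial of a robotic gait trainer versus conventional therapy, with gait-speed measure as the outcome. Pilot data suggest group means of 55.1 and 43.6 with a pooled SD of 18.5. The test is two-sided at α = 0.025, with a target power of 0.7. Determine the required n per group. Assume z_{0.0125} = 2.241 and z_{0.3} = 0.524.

Cohen's d = |M₁ − M₂| / SD_pooled = |55.1 − 43.6| / 18.5 = 11.5 / 18.5 = 0.622.
For two independent groups with equal n: n = 2·((z_{α/2} + z_β) / d)².
z_{α/2} + z_β = 2.241 + 0.524 = 2.765.
n = 2 × (2.765 / 0.622)² = 2 × 4.445² = 2 × 19.76 = 39.5.
Round up to the next whole participant.

n = 40 per group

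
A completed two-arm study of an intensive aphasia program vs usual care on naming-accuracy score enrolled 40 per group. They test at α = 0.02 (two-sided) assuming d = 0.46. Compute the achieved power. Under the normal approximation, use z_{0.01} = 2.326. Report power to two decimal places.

For two equal groups, power = Φ(d·√(n/2) − z_{α/2}).
d·√(n/2) = 0.46 × √(40/2) = 0.46 × 4.472 = 2.057.
z_β = 2.057 − 2.326 = -0.269.
Power = Φ(-0.269) = 0.394.

power ≈ 0.39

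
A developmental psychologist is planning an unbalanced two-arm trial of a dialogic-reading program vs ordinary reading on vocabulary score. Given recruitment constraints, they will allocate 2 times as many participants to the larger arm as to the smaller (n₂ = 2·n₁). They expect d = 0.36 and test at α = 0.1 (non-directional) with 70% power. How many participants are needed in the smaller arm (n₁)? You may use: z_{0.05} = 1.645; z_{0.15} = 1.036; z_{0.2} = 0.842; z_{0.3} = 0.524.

With allocation ratio k = n₂/n₁ = 2, Var(x̄₁−x̄₂) = σ²(1/n₁ + 1/(k·n₁)) = σ²·(k+1)/(k·n₁).
So n₁ = (1 + 1/k)·((z_{α/2} + z_β)/d)² = 1.500 × (2.169/0.36)².
n₁ = 1.500 × 36.30 = 54.5.
Round up: n₁ = 55, giving n₂ = 2 × 55 = 110.

n₁ = 55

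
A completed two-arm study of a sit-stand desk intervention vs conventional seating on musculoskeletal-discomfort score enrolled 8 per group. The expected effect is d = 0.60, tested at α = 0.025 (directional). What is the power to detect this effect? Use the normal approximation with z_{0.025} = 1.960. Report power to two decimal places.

power ≈ 0.22

For two equal groups, power = Φ(d·√(n/2) − z_{α}).
d·√(n/2) = 0.60 × √(8/2) = 0.60 × 2.000 = 1.200.
z_β = 1.200 − 1.960 = -0.760.
Power = Φ(-0.760) = 0.224.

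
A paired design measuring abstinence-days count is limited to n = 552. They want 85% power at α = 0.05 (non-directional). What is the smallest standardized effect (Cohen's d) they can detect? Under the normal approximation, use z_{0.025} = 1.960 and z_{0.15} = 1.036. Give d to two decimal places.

d_min ≈ 0.13

For a single sample (or paired design) of n = 552: d_min = (z_{α/2} + z_β)/√n.
z-sum = 1.960 + 1.036 = 2.996.
d_min = 2.996 / √552 = 2.996 / 23.495 = 0.128.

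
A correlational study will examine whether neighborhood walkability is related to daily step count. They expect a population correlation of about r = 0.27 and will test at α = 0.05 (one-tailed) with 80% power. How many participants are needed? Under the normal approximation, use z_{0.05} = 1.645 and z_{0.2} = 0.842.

Fisher's z: C = ½·ln((1+r)/(1−r)) = ½·ln(1.7397) = 0.2769.
n = ((z_{α} + z_β)/C)² + 3.
(1.645 + 0.842) / 0.2769 = 2.487 / 0.2769 = 8.982.
n = 8.982² + 3 = 80.67 + 3 = 83.7.
Round up.

n = 84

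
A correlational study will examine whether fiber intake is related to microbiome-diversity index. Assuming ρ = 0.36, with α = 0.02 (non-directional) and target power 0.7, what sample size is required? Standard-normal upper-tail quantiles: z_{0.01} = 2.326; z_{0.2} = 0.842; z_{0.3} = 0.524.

n = 61

Fisher's z: C = ½·ln((1+r)/(1−r)) = ½·ln(2.1250) = 0.3769.
n = ((z_{α/2} + z_β)/C)² + 3.
(2.326 + 0.524) / 0.3769 = 2.850 / 0.3769 = 7.562.
n = 7.562² + 3 = 57.18 + 3 = 60.2.
Round up.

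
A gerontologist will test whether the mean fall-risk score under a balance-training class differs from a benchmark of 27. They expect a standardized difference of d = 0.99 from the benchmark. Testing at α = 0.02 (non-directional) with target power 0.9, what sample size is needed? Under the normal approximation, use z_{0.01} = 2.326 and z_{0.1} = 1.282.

For a one-sample test: n = ((z_{α/2} + z_β) / d)².
z_{α/2} + z_β = 2.326 + 1.282 = 3.608.
n = (3.608 / 0.99)² = 3.644² = 13.28.
Round up.

n = 14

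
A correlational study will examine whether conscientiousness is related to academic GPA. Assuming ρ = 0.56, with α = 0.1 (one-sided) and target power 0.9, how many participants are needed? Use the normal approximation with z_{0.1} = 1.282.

n = 20

Fisher's z: C = ½·ln((1+r)/(1−r)) = ½·ln(3.5455) = 0.6328.
n = ((z_{α} + z_β)/C)² + 3.
(1.282 + 1.282) / 0.6328 = 2.564 / 0.6328 = 4.052.
n = 4.052² + 3 = 16.42 + 3 = 19.4.
Round up.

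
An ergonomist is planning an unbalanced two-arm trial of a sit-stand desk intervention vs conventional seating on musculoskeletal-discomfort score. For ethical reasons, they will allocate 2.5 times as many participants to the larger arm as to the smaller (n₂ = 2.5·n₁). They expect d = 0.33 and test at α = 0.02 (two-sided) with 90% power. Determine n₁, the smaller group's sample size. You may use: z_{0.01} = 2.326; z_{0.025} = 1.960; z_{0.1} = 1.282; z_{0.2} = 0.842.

n₁ = 168

With allocation ratio k = n₂/n₁ = 2.5, Var(x̄₁−x̄₂) = σ²(1/n₁ + 1/(k·n₁)) = σ²·(k+1)/(k·n₁).
So n₁ = (1 + 1/k)·((z_{α/2} + z_β)/d)² = 1.400 × (3.608/0.33)².
n₁ = 1.400 × 119.54 = 167.4.
Round up: n₁ = 168, giving n₂ = 2.5 × 168 = 420.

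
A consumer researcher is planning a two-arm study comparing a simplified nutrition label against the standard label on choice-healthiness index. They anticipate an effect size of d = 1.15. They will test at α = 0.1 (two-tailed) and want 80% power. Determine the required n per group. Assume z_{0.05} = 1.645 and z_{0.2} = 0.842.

For two independent groups with equal n: n = 2·((z_{α/2} + z_β) / d)².
z_{α/2} + z_β = 1.645 + 0.842 = 2.487.
n = 2 × (2.487 / 1.15)² = 2 × 2.163² = 2 × 4.68 = 9.4.
Round up to the next whole participant.

n = 10 per group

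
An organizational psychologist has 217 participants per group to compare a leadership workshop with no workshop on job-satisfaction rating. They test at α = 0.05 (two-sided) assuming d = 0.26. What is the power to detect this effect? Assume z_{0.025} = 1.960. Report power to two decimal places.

power ≈ 0.77

For two equal groups, power = Φ(d·√(n/2) − z_{α/2}).
d·√(n/2) = 0.26 × √(217/2) = 0.26 × 10.416 = 2.708.
z_β = 2.708 − 1.960 = 0.748.
Power = Φ(0.748) = 0.773.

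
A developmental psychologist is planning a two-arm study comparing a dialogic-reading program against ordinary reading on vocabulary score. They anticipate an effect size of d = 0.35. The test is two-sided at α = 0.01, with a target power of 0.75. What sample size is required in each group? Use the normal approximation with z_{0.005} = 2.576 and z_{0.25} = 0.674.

For two independent groups with equal n: n = 2·((z_{α/2} + z_β) / d)².
z_{α/2} + z_β = 2.576 + 0.674 = 3.250.
n = 2 × (3.250 / 0.35)² = 2 × 9.286² = 2 × 86.22 = 172.4.
Round up to the next whole participant.

n = 173 per group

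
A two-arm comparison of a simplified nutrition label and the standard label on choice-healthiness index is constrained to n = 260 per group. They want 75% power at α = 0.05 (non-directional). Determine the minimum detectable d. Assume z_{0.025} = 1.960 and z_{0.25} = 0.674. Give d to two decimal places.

d_min ≈ 0.23

For two independent groups of n = 260 each: d_min = (z_{α/2} + z_β)·√(2/n).
z-sum = 1.960 + 0.674 = 2.634.
d_min = 2.634 × √(2/260) = 2.634 × 0.0877 = 0.231.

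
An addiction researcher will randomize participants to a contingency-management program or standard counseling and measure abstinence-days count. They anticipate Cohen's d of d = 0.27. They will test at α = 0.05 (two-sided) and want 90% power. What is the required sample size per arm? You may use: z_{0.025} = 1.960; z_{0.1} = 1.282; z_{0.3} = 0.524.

For two independent groups with equal n: n = 2·((z_{α/2} + z_β) / d)².
z_{α/2} + z_β = 1.960 + 1.282 = 3.242.
n = 2 × (3.242 / 0.27)² = 2 × 12.007² = 2 × 144.18 = 288.4.
Round up to the next whole participant.

n = 289 per group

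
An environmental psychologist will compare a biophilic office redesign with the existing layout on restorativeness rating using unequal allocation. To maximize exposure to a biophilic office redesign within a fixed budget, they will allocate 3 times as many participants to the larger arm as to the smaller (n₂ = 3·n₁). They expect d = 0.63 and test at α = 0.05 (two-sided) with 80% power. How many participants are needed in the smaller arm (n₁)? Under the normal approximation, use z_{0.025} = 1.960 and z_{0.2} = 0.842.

With allocation ratio k = n₂/n₁ = 3, Var(x̄₁−x̄₂) = σ²(1/n₁ + 1/(k·n₁)) = σ²·(k+1)/(k·n₁).
So n₁ = (1 + 1/k)·((z_{α/2} + z_β)/d)² = 1.333 × (2.802/0.63)².
n₁ = 1.333 × 19.78 = 26.4.
Round up: n₁ = 27, giving n₂ = 3 × 27 = 81.

n₁ = 27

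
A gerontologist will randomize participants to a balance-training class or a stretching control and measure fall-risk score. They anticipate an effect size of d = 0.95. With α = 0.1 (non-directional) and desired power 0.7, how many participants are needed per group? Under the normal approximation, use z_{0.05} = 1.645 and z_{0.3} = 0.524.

n = 11 per group

For two independent groups with equal n: n = 2·((z_{α/2} + z_β) / d)².
z_{α/2} + z_β = 1.645 + 0.524 = 2.169.
n = 2 × (2.169 / 0.95)² = 2 × 2.283² = 2 × 5.21 = 10.4.
Round up to the next whole participant.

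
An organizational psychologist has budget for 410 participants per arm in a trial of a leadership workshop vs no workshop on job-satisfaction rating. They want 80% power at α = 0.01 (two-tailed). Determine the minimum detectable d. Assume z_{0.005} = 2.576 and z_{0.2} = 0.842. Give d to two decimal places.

For two independent groups of n = 410 each: d_min = (z_{α/2} + z_β)·√(2/n).
z-sum = 2.576 + 0.842 = 3.418.
d_min = 3.418 × √(2/410) = 3.418 × 0.0698 = 0.239.

d_min ≈ 0.24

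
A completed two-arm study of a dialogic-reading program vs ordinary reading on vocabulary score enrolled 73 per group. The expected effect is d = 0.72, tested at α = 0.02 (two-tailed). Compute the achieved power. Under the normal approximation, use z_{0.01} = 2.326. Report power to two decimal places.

power ≈ 0.98

For two equal groups, power = Φ(d·√(n/2) − z_{α/2}).
d·√(n/2) = 0.72 × √(73/2) = 0.72 × 6.042 = 4.350.
z_β = 4.350 − 2.326 = 2.024.
Power = Φ(2.024) = 0.979.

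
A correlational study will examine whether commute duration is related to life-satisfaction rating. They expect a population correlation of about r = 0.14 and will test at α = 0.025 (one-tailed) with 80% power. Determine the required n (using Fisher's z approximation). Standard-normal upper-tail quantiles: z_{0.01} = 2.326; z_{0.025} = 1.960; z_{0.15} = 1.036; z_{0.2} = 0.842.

Fisher's z: C = ½·ln((1+r)/(1−r)) = ½·ln(1.3256) = 0.1409.
n = ((z_{α} + z_β)/C)² + 3.
(1.960 + 0.842) / 0.1409 = 2.802 / 0.1409 = 19.886.
n = 19.886² + 3 = 395.47 + 3 = 398.5.
Round up.

n = 399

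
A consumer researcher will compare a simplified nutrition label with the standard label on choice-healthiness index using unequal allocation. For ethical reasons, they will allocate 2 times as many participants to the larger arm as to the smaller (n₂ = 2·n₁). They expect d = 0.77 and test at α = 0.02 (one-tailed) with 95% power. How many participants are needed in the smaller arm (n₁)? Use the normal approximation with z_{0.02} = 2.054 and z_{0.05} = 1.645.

With allocation ratio k = n₂/n₁ = 2, Var(x̄₁−x̄₂) = σ²(1/n₁ + 1/(k·n₁)) = σ²·(k+1)/(k·n₁).
So n₁ = (1 + 1/k)·((z_{α} + z_β)/d)² = 1.500 × (3.699/0.77)².
n₁ = 1.500 × 23.08 = 34.6.
Round up: n₁ = 35, giving n₂ = 2 × 35 = 70.

n₁ = 35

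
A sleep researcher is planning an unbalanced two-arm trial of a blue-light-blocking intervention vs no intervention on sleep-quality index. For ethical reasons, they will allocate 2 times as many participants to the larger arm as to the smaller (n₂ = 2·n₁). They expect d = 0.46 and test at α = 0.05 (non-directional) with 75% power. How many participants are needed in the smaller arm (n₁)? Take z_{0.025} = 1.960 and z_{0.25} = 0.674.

n₁ = 50

With allocation ratio k = n₂/n₁ = 2, Var(x̄₁−x̄₂) = σ²(1/n₁ + 1/(k·n₁)) = σ²·(k+1)/(k·n₁).
So n₁ = (1 + 1/k)·((z_{α/2} + z_β)/d)² = 1.500 × (2.634/0.46)².
n₁ = 1.500 × 32.79 = 49.2.
Round up: n₁ = 50, giving n₂ = 2 × 50 = 100.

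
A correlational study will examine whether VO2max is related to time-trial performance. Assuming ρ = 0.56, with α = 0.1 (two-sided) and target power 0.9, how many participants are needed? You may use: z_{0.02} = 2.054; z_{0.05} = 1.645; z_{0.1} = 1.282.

Fisher's z: C = ½·ln((1+r)/(1−r)) = ½·ln(3.5455) = 0.6328.
n = ((z_{α/2} + z_β)/C)² + 3.
(1.645 + 1.282) / 0.6328 = 2.927 / 0.6328 = 4.625.
n = 4.625² + 3 = 21.40 + 3 = 24.4.
Round up.

n = 25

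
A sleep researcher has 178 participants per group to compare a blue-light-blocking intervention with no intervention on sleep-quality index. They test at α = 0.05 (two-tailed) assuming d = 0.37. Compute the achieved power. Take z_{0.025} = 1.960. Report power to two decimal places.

For two equal groups, power = Φ(d·√(n/2) − z_{α/2}).
d·√(n/2) = 0.37 × √(178/2) = 0.37 × 9.434 = 3.491.
z_β = 3.491 − 1.960 = 1.531.
Power = Φ(1.531) = 0.937.

power ≈ 0.94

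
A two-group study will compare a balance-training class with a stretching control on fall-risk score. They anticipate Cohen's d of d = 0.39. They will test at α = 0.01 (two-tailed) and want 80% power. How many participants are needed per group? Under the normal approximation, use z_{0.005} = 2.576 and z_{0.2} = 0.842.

n = 154 per group

For two independent groups with equal n: n = 2·((z_{α/2} + z_β) / d)².
z_{α/2} + z_β = 2.576 + 0.842 = 3.418.
n = 2 × (3.418 / 0.39)² = 2 × 8.764² = 2 × 76.81 = 153.6.
Round up to the next whole participant.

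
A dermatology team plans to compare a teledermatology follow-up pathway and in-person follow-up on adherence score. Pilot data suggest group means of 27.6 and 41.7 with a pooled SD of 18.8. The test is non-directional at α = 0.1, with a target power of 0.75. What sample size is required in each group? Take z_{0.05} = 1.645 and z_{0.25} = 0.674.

Cohen's d = |M₁ − M₂| / SD_pooled = |27.6 − 41.7| / 18.8 = 14.1 / 18.8 = 0.750.
For two independent groups with equal n: n = 2·((z_{α/2} + z_β) / d)².
z_{α/2} + z_β = 1.645 + 0.674 = 2.319.
n = 2 × (2.319 / 0.750)² = 2 × 3.092² = 2 × 9.56 = 19.1.
Round up to the next whole participant.

n = 20 per group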